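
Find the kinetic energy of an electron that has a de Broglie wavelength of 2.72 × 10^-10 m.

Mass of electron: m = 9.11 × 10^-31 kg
3.26 × 10^-18 J (or 20.3 eV)

From λ = h/√(2mKE), we solve for KE:

λ² = h²/(2mKE)
KE = h²/(2mλ²)
KE = (6.626 × 10^-34 J·s)² / (2 × 9.11 × 10^-31 kg × (2.72 × 10^-10 m)²)
KE = 3.26 × 10^-18 J
KE = 20.3 eV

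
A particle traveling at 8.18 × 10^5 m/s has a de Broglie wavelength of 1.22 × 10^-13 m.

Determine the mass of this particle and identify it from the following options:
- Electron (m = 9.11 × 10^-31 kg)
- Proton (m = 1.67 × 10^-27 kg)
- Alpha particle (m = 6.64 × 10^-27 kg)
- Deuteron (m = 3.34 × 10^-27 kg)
The particle is an alpha particle.

From λ = h/(mv), solve for mass:

m = h/(λv)
m = (6.626 × 10^-34 J·s) / (1.22 × 10^-13 m × 8.18 × 10^5 m/s)
m = 6.64 × 10^-27 kg

Comparing with the listed masses, this is closest to an alpha particle.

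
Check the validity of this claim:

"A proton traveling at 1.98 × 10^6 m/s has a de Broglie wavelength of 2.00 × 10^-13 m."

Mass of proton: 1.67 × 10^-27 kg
True

The claim is correct.

Using λ = h/(mv):
λ = (6.626 × 10^-34 J·s) / (1.67 × 10^-27 kg × 1.98 × 10^6 m/s)
λ = 2.00 × 10^-13 m

This matches the claimed value.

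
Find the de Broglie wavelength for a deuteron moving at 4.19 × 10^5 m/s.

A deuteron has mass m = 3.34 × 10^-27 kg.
4.73 × 10^-13 m

Using the de Broglie relation λ = h/(mv):

λ = h/(mv)
λ = (6.626 × 10^-34 J·s) / (3.34 × 10^-27 kg × 4.19 × 10^5 m/s)
λ = 4.73 × 10^-13 m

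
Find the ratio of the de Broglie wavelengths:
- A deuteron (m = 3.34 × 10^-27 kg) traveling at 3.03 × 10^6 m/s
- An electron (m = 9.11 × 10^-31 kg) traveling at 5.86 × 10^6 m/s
λ₁/λ₂ = 5.28 × 10^-4

Using λ = h/(mv):

λ₁ = h/(m₁v₁) = 6.55 × 10^-14 m
λ₂ = h/(m₂v₂) = 1.24 × 10^-10 m

Ratio λ₁/λ₂ = (m₂v₂)/(m₁v₁)
         = (9.11 × 10^-31 kg × 5.86 × 10^6 m/s) / (3.34 × 10^-27 kg × 3.03 × 10^6 m/s)
         = 5.28 × 10^-4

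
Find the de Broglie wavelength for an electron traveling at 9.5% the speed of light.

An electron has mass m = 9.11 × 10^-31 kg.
2.55 × 10^-11 m

Using the de Broglie relation λ = h/(mv):

v = 9.5% × c = 2.848 × 10^7 m/s

λ = h/(mv)
λ = (6.626 × 10^-34 J·s) / (9.11 × 10^-31 kg × 2.848 × 10^7 m/s)
λ = 2.55 × 10^-11 m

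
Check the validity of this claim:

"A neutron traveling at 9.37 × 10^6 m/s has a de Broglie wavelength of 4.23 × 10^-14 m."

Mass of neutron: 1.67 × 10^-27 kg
True

The claim is correct.

Using λ = h/(mv):
λ = (6.626 × 10^-34 J·s) / (1.67 × 10^-27 kg × 9.37 × 10^6 m/s)
λ = 4.23 × 10^-14 m

This matches the claimed value.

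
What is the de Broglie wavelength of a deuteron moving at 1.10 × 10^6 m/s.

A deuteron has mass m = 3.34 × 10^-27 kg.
1.80 × 10^-13 m

Using the de Broglie relation λ = h/(mv):

λ = h/(mv)
λ = (6.626 × 10^-34 J·s) / (3.34 × 10^-27 kg × 1.10 × 10^6 m/s)
λ = 1.80 × 10^-13 m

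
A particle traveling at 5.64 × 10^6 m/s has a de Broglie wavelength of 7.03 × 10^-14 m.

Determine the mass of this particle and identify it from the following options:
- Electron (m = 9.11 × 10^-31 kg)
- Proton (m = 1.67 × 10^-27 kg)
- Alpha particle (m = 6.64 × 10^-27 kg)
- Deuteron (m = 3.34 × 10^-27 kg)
The particle is a proton.

From λ = h/(mv), solve for mass:

m = h/(λv)
m = (6.626 × 10^-34 J·s) / (7.03 × 10^-14 m × 5.64 × 10^6 m/s)
m = 1.67 × 10^-27 kg

Comparing with the listed masses, this is closest to a proton.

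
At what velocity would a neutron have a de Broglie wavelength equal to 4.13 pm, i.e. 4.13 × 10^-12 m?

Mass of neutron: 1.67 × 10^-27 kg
9.61 × 10^4 m/s

From λ = h/(mv), solve for v:

v = h/(mλ)
v = (6.626 × 10^-34 J·s) / (1.67 × 10^-27 kg × 4.13 × 10^-12 m)
v = 9.61 × 10^4 m/s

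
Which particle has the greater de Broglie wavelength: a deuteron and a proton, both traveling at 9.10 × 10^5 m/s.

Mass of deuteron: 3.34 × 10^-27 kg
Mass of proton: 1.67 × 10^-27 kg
The proton has the longer wavelength.

Using λ = h/(mv), since both particles have the same velocity, the wavelength depends only on mass.

For deuteron: λ₁ = h/(m₁v) = 2.18 × 10^-13 m
For proton: λ₂ = h/(m₂v) = 4.36 × 10^-13 m

Since λ ∝ 1/m at constant velocity, the lighter particle has the longer wavelength.

The proton has the longer de Broglie wavelength.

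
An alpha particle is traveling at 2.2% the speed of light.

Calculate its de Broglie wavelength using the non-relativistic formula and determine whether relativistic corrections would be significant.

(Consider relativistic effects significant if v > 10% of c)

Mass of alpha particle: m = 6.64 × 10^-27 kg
No, relativistic corrections are not needed.

Using the non-relativistic de Broglie formula λ = h/(mv):

v = 2.2% × c = 6.595 × 10^6 m/s

λ = h/(mv)
λ = (6.626 × 10^-34 J·s) / (6.64 × 10^-27 kg × 6.595 × 10^6 m/s)
λ = 1.51 × 10^-14 m

Since v = 2.2% of c < 10% of c, relativistic corrections are NOT significant and this non-relativistic result is a good approximation.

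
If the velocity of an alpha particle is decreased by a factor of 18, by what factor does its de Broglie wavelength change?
The wavelength increases by a factor of 18.

From λ = h/(mv), the wavelength is inversely proportional to velocity:

λ ∝ 1/v

If v → v/18, then λ → 18λ

When velocity is decreased by a factor of 18, the wavelength increases by a factor of 18.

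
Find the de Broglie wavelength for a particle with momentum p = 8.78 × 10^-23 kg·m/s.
7.55 × 10^-12 m

Using the de Broglie relation λ = h/p:

λ = h/p
λ = (6.626 × 10^-34 J·s) / (8.78 × 10^-23 kg·m/s)
λ = 7.55 × 10^-12 m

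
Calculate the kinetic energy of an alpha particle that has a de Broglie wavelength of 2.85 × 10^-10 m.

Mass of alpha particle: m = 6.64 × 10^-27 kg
4.07 × 10^-22 J (or 2.54 × 10^-3 eV)

From λ = h/√(2mKE), we solve for KE:

λ² = h²/(2mKE)
KE = h²/(2mλ²)
KE = (6.626 × 10^-34 J·s)² / (2 × 6.64 × 10^-27 kg × (2.85 × 10^-10 m)²)
KE = 4.07 × 10^-22 J
KE = 2.54 × 10^-3 eV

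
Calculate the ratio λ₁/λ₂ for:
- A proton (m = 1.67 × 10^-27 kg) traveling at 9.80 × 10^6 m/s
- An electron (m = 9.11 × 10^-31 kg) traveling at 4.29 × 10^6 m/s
λ₁/λ₂ = 2.39 × 10^-4

Using λ = h/(mv):

λ₁ = h/(m₁v₁) = 4.05 × 10^-14 m
λ₂ = h/(m₂v₂) = 1.70 × 10^-10 m

Ratio λ₁/λ₂ = (m₂v₂)/(m₁v₁)
         = (9.11 × 10^-31 kg × 4.29 × 10^6 m/s) / (1.67 × 10^-27 kg × 9.80 × 10^6 m/s)
         = 2.39 × 10^-4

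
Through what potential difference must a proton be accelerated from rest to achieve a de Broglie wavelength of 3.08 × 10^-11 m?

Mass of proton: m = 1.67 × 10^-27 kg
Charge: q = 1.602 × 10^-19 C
8.65 × 10^-1 V

From λ = h/√(2mqV), we solve for V:

λ² = h²/(2mqV)
V = h²/(2mqλ²)
V = (6.626 × 10^-34 J·s)² / (2 × 1.67 × 10^-27 kg × 1.602 × 10^-19 C × (3.08 × 10^-11 m)²)
V = 8.65 × 10^-1 V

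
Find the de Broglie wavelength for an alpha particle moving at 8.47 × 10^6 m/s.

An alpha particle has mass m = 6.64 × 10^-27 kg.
1.18 × 10^-14 m

Using the de Broglie relation λ = h/(mv):

λ = h/(mv)
λ = (6.626 × 10^-34 J·s) / (6.64 × 10^-27 kg × 8.47 × 10^6 m/s)
λ = 1.18 × 10^-14 m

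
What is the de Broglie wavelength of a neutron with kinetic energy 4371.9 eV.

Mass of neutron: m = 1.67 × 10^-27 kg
4.33 × 10^-13 m

Using λ = h/√(2mKE):

First convert KE to Joules: KE = 4371.9 eV = 7.005 × 10^-16 J

λ = h/√(2mKE)
λ = (6.626 × 10^-34 J·s) / √(2 × 1.67 × 10^-27 kg × 7.005 × 10^-16 J)
λ = 4.33 × 10^-13 m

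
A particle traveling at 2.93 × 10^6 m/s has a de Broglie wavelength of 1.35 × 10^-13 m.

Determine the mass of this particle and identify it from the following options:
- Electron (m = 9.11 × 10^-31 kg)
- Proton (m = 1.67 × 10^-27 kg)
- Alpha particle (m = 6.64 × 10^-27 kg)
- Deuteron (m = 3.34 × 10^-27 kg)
The particle is a proton.

From λ = h/(mv), solve for mass:

m = h/(λv)
m = (6.626 × 10^-34 J·s) / (1.35 × 10^-13 m × 2.93 × 10^6 m/s)
m = 1.68 × 10^-27 kg

Comparing with the listed masses, this is closest to a proton.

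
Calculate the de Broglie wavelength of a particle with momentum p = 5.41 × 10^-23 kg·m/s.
1.22 × 10^-11 m

Using the de Broglie relation λ = h/p:

λ = h/p
λ = (6.626 × 10^-34 J·s) / (5.41 × 10^-23 kg·m/s)
λ = 1.22 × 10^-11 m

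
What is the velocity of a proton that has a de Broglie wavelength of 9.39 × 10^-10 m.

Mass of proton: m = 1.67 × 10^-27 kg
4.23 × 10^2 m/s

From the de Broglie relation λ = h/(mv), we solve for v:

v = h/(mλ)
v = (6.626 × 10^-34 J·s) / (1.67 × 10^-27 kg × 9.39 × 10^-10 m)
v = 4.23 × 10^2 m/s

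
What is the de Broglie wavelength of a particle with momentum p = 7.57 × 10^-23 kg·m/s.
8.75 × 10^-12 m

Using the de Broglie relation λ = h/p:

λ = h/p
λ = (6.626 × 10^-34 J·s) / (7.57 × 10^-23 kg·m/s)
λ = 8.75 × 10^-12 m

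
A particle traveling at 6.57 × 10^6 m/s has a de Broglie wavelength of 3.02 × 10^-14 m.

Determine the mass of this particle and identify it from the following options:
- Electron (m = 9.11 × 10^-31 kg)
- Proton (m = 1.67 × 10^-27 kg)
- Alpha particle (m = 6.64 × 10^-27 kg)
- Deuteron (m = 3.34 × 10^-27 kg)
The particle is a deuteron.

From λ = h/(mv), solve for mass:

m = h/(λv)
m = (6.626 × 10^-34 J·s) / (3.02 × 10^-14 m × 6.57 × 10^6 m/s)
m = 3.34 × 10^-27 kg

Comparing with the listed masses, this is closest to a deuteron.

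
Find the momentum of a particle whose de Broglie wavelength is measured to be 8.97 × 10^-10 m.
7.39 × 10^-25 kg·m/s

From the de Broglie relation λ = h/p, we solve for p:

p = h/λ
p = (6.626 × 10^-34 J·s) / (8.97 × 10^-10 m)
p = 7.39 × 10^-25 kg·m/s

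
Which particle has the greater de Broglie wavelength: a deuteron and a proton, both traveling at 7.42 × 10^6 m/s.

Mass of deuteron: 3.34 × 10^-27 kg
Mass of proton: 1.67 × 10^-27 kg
The proton has the longer wavelength.

Using λ = h/(mv), since both particles have the same velocity, the wavelength depends only on mass.

For deuteron: λ₁ = h/(m₁v) = 2.67 × 10^-14 m
For proton: λ₂ = h/(m₂v) = 5.35 × 10^-14 m

Since λ ∝ 1/m at constant velocity, the lighter particle has the longer wavelength.

The proton has the longer de Broglie wavelength.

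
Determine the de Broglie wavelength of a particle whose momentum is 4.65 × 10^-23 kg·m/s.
1.42 × 10^-11 m

Using the de Broglie relation λ = h/p:

λ = h/p
λ = (6.626 × 10^-34 J·s) / (4.65 × 10^-23 kg·m/s)
λ = 1.42 × 10^-11 m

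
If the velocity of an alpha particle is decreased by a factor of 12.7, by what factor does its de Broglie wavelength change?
The wavelength increases by a factor of 12.7.

From λ = h/(mv), the wavelength is inversely proportional to velocity:

λ ∝ 1/v

If v → v/12.7, then λ → 12.7λ

When velocity is decreased by a factor of 12.7, the wavelength increases by a factor of 12.7.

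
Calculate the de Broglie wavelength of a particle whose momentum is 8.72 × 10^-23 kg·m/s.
7.60 × 10^-12 m

Using the de Broglie relation λ = h/p:

λ = h/p
λ = (6.626 × 10^-34 J·s) / (8.72 × 10^-23 kg·m/s)
λ = 7.60 × 10^-12 m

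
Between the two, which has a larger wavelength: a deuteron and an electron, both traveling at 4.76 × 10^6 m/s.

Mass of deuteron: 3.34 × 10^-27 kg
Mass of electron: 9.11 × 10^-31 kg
The electron has the longer wavelength.

Using λ = h/(mv), since both particles have the same velocity, the wavelength depends only on mass.

For deuteron: λ₁ = h/(m₁v) = 4.17 × 10^-14 m
For electron: λ₂ = h/(m₂v) = 1.53 × 10^-10 m

Since λ ∝ 1/m at constant velocity, the lighter particle has the longer wavelength.

The electron has the longer de Broglie wavelength.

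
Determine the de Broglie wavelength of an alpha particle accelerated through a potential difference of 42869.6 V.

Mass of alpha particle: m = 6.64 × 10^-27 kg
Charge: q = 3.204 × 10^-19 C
4.91 × 10^-14 m

When a particle is accelerated through voltage V, it gains kinetic energy KE = qV.

The de Broglie wavelength is then λ = h/√(2mqV):

λ = h/√(2mqV)
λ = (6.626 × 10^-34 J·s) / √(2 × 6.64 × 10^-27 kg × 3.204 × 10^-19 C × 42869.6 V)
λ = 4.91 × 10^-14 m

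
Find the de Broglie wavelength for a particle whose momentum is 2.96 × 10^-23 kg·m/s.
2.24 × 10^-11 m

Using the de Broglie relation λ = h/p:

λ = h/p
λ = (6.626 × 10^-34 J·s) / (2.96 × 10^-23 kg·m/s)
λ = 2.24 × 10^-11 m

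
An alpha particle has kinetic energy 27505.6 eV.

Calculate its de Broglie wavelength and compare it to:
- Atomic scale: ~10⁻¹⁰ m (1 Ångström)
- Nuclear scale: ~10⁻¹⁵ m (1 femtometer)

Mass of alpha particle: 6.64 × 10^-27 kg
λ = 8.66 × 10^-14 m, which is between nuclear and atomic scales.

Using λ = h/√(2mKE):

KE = 27505.6 eV = 4.407 × 10^-15 J

λ = h/√(2mKE)
λ = (6.626 × 10^-34 J·s) / √(2 × 6.64 × 10^-27 kg × 4.407 × 10^-15 J)
λ = 8.66 × 10^-14 m

Comparison:
- Atomic scale (10⁻¹⁰ m): λ is 0.00087× this size
- Nuclear scale (10⁻¹⁵ m): λ is 87× this size

The wavelength is between nuclear and atomic scales.

This wavelength is appropriate for probing atomic structure but too large for nuclear physics experiments.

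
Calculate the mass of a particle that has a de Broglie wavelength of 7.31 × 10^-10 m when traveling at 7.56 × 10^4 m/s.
1.20 × 10^-29 kg

From the de Broglie relation λ = h/(mv), we solve for m:

m = h/(λv)
m = (6.626 × 10^-34 J·s) / (7.31 × 10^-10 m × 7.56 × 10^4 m/s)
m = 1.20 × 10^-29 kg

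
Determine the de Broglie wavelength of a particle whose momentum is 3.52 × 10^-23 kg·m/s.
1.88 × 10^-11 m

Using the de Broglie relation λ = h/p:

λ = h/p
λ = (6.626 × 10^-34 J·s) / (3.52 × 10^-23 kg·m/s)
λ = 1.88 × 10^-11 m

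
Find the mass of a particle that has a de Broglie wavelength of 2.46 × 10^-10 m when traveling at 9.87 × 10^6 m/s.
2.73 × 10^-31 kg

From the de Broglie relation λ = h/(mv), we solve for m:

m = h/(λv)
m = (6.626 × 10^-34 J·s) / (2.46 × 10^-10 m × 9.87 × 10^6 m/s)
m = 2.73 × 10^-31 kg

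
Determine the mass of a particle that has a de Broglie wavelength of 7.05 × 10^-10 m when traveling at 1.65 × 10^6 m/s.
5.70 × 10^-31 kg

From the de Broglie relation λ = h/(mv), we solve for m:

m = h/(λv)
m = (6.626 × 10^-34 J·s) / (7.05 × 10^-10 m × 1.65 × 10^6 m/s)
m = 5.70 × 10^-31 kg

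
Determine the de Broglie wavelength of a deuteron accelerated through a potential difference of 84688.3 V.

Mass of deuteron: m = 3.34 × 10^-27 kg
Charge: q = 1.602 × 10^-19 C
6.96 × 10^-14 m

When a particle is accelerated through voltage V, it gains kinetic energy KE = qV.

The de Broglie wavelength is then λ = h/√(2mqV):

λ = h/√(2mqV)
λ = (6.626 × 10^-34 J·s) / √(2 × 3.34 × 10^-27 kg × 1.602 × 10^-19 C × 84688.3 V)
λ = 6.96 × 10^-14 m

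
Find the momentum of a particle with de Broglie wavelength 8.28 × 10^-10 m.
8.00 × 10^-25 kg·m/s

From the de Broglie relation λ = h/p, we solve for p:

p = h/λ
p = (6.626 × 10^-34 J·s) / (8.28 × 10^-10 m)
p = 8.00 × 10^-25 kg·m/s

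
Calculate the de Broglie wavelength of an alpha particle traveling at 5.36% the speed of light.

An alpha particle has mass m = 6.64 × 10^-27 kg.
6.21 × 10^-15 m

Using the de Broglie relation λ = h/(mv):

v = 5.36% × c = 1.607 × 10^7 m/s

λ = h/(mv)
λ = (6.626 × 10^-34 J·s) / (6.64 × 10^-27 kg × 1.607 × 10^7 m/s)
λ = 6.21 × 10^-15 m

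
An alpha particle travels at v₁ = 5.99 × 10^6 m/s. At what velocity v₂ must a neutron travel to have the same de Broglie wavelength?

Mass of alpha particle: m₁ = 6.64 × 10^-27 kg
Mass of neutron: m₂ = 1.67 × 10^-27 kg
v₂ = 2.38 × 10^7 m/s

For equal de Broglie wavelengths: λ₁ = λ₂

h/(m₁v₁) = h/(m₂v₂)
m₁v₁ = m₂v₂
v₂ = v₁ · (m₁/m₂)

v₂ = 5.99 × 10^6 m/s × (6.64 × 10^-27 kg / 1.67 × 10^-27 kg)
v₂ = 2.38 × 10^7 m/s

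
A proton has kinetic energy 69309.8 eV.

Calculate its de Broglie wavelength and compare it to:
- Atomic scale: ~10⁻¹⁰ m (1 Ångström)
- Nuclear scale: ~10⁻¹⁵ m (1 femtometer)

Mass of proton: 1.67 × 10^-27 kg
λ = 1.09 × 10^-13 m, which is between nuclear and atomic scales.

Using λ = h/√(2mKE):

KE = 69309.8 eV = 1.110 × 10^-14 J

λ = h/√(2mKE)
λ = (6.626 × 10^-34 J·s) / √(2 × 1.67 × 10^-27 kg × 1.110 × 10^-14 J)
λ = 1.09 × 10^-13 m

Comparison:
- Atomic scale (10⁻¹⁰ m): λ is 0.0011× this size
- Nuclear scale (10⁻¹⁵ m): λ is 1.1e+02× this size

The wavelength is between nuclear and atomic scales.

This wavelength is appropriate for probing atomic structure but too large for nuclear physics experiments.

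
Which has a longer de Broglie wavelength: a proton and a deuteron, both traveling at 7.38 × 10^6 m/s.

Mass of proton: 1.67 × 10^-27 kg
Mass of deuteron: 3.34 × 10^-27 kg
The proton has the longer wavelength.

Using λ = h/(mv), since both particles have the same velocity, the wavelength depends only on mass.

For proton: λ₁ = h/(m₁v) = 5.38 × 10^-14 m
For deuteron: λ₂ = h/(m₂v) = 2.69 × 10^-14 m

Since λ ∝ 1/m at constant velocity, the lighter particle has the longer wavelength.

The proton has the longer de Broglie wavelength.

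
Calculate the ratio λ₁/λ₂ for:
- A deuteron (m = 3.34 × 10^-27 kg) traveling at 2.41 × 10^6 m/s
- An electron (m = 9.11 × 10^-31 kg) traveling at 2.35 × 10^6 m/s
λ₁/λ₂ = 2.66 × 10^-4

Using λ = h/(mv):

λ₁ = h/(m₁v₁) = 8.23 × 10^-14 m
λ₂ = h/(m₂v₂) = 3.10 × 10^-10 m

Ratio λ₁/λ₂ = (m₂v₂)/(m₁v₁)
         = (9.11 × 10^-31 kg × 2.35 × 10^6 m/s) / (3.34 × 10^-27 kg × 2.41 × 10^6 m/s)
         = 2.66 × 10^-4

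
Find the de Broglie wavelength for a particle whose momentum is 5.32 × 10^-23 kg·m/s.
1.25 × 10^-11 m

Using the de Broglie relation λ = h/p:

λ = h/p
λ = (6.626 × 10^-34 J·s) / (5.32 × 10^-23 kg·m/s)
λ = 1.25 × 10^-11 m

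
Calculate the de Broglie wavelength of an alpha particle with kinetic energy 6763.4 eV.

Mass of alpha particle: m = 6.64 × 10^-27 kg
1.75 × 10^-13 m

Using λ = h/√(2mKE):

First convert KE to Joules: KE = 6763.4 eV = 1.084 × 10^-15 J

λ = h/√(2mKE)
λ = (6.626 × 10^-34 J·s) / √(2 × 6.64 × 10^-27 kg × 1.084 × 10^-15 J)
λ = 1.75 × 10^-13 m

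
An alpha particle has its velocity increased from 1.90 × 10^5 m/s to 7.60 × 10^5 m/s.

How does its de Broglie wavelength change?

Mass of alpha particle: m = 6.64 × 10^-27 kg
The wavelength decreases by a factor of 4.

Using λ = h/(mv):

Initial wavelength: λ₁ = h/(mv₁) = 5.25 × 10^-13 m
Final wavelength: λ₂ = h/(mv₂) = 1.31 × 10^-13 m

Since λ ∝ 1/v, when velocity increases by a factor of 4, the wavelength decreases by a factor of 4.

λ₂/λ₁ = v₁/v₂ = 1/4

The wavelength decreases by a factor of 4.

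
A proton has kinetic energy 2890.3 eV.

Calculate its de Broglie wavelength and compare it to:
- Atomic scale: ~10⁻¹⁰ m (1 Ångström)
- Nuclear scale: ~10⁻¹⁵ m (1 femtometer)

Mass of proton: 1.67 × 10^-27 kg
λ = 5.33 × 10^-13 m, which is between nuclear and atomic scales.

Using λ = h/√(2mKE):

KE = 2890.3 eV = 4.631 × 10^-16 J

λ = h/√(2mKE)
λ = (6.626 × 10^-34 J·s) / √(2 × 1.67 × 10^-27 kg × 4.631 × 10^-16 J)
λ = 5.33 × 10^-13 m

Comparison:
- Atomic scale (10⁻¹⁰ m): λ is 0.0053× this size
- Nuclear scale (10⁻¹⁵ m): λ is 5.3e+02× this size

The wavelength is between nuclear and atomic scales.

This wavelength is appropriate for probing atomic structure but too large for nuclear physics experiments.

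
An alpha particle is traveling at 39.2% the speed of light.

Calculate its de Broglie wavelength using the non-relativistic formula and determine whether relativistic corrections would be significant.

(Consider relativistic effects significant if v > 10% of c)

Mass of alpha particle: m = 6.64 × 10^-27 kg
Yes, relativistic corrections are needed.

Using the non-relativistic de Broglie formula λ = h/(mv):

v = 39.2% × c = 1.175 × 10^8 m/s

λ = h/(mv)
λ = (6.626 × 10^-34 J·s) / (6.64 × 10^-27 kg × 1.175 × 10^8 m/s)
λ = 8.49 × 10^-16 m

Since v = 39.2% of c > 10% of c, relativistic corrections ARE significant and the actual wavelength would differ from this non-relativistic estimate.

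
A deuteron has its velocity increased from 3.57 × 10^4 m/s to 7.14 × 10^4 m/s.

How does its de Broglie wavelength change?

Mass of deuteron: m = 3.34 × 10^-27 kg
The wavelength decreases by a factor of 2.

Using λ = h/(mv):

Initial wavelength: λ₁ = h/(mv₁) = 5.56 × 10^-12 m
Final wavelength: λ₂ = h/(mv₂) = 2.78 × 10^-12 m

Since λ ∝ 1/v, when velocity increases by a factor of 2, the wavelength decreases by a factor of 2.

λ₂/λ₁ = v₁/v₂ = 1/2

The wavelength decreases by a factor of 2.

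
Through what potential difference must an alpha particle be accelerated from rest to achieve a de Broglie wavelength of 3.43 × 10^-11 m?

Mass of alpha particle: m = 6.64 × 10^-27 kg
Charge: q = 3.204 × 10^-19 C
8.77 × 10^-2 V

From λ = h/√(2mqV), we solve for V:

λ² = h²/(2mqV)
V = h²/(2mqλ²)
V = (6.626 × 10^-34 J·s)² / (2 × 6.64 × 10^-27 kg × 3.204 × 10^-19 C × (3.43 × 10^-11 m)²)
V = 8.77 × 10^-2 V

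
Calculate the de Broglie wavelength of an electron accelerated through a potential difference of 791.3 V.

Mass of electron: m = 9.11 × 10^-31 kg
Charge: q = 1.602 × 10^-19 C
4.36 × 10^-11 m

When a particle is accelerated through voltage V, it gains kinetic energy KE = qV.

The de Broglie wavelength is then λ = h/√(2mqV):

λ = h/√(2mqV)
λ = (6.626 × 10^-34 J·s) / √(2 × 9.11 × 10^-31 kg × 1.602 × 10^-19 C × 791.3 V)
λ = 4.36 × 10^-11 m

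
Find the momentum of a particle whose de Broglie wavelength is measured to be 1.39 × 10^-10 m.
4.77 × 10^-24 kg·m/s

From the de Broglie relation λ = h/p, we solve for p:

p = h/λ
p = (6.626 × 10^-34 J·s) / (1.39 × 10^-10 m)
p = 4.77 × 10^-24 kg·m/s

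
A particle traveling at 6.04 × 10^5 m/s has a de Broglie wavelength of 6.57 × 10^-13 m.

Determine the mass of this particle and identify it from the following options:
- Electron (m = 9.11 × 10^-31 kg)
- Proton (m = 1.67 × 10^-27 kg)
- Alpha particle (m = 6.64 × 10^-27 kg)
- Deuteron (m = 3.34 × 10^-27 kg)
The particle is a proton.

From λ = h/(mv), solve for mass:

m = h/(λv)
m = (6.626 × 10^-34 J·s) / (6.57 × 10^-13 m × 6.04 × 10^5 m/s)
m = 1.67 × 10^-27 kg

Comparing with the listed masses, this is closest to a proton.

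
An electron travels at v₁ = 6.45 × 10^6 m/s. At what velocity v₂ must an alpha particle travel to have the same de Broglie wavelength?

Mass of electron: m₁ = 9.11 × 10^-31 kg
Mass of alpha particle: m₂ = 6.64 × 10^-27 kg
v₂ = 8.85 × 10^2 m/s

For equal de Broglie wavelengths: λ₁ = λ₂

h/(m₁v₁) = h/(m₂v₂)
m₁v₁ = m₂v₂
v₂ = v₁ · (m₁/m₂)

v₂ = 6.45 × 10^6 m/s × (9.11 × 10^-31 kg / 6.64 × 10^-27 kg)
v₂ = 8.85 × 10^2 m/s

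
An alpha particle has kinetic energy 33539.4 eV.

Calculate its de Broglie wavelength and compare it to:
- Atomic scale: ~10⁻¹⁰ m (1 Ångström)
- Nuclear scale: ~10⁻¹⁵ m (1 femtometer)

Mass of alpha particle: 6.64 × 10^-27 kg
λ = 7.84 × 10^-14 m, which is between nuclear and atomic scales.

Using λ = h/√(2mKE):

KE = 33539.4 eV = 5.374 × 10^-15 J

λ = h/√(2mKE)
λ = (6.626 × 10^-34 J·s) / √(2 × 6.64 × 10^-27 kg × 5.374 × 10^-15 J)
λ = 7.84 × 10^-14 m

Comparison:
- Atomic scale (10⁻¹⁰ m): λ is 0.00078× this size
- Nuclear scale (10⁻¹⁵ m): λ is 78× this size

The wavelength is between nuclear and atomic scales.

This wavelength is appropriate for probing atomic structure but too large for nuclear physics experiments.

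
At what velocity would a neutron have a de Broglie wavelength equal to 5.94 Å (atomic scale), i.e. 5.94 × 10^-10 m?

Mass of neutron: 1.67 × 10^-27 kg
6.68 × 10^2 m/s

From λ = h/(mv), solve for v:

v = h/(mλ)
v = (6.626 × 10^-34 J·s) / (1.67 × 10^-27 kg × 5.94 × 10^-10 m)
v = 6.68 × 10^2 m/s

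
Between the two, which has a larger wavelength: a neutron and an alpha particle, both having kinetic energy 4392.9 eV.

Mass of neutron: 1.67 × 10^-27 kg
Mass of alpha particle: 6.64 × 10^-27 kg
The neutron has the longer wavelength.

Using λ = h/√(2mKE):

For neutron: λ₁ = h/√(2m₁KE) = 4.32 × 10^-13 m
For alpha particle: λ₂ = h/√(2m₂KE) = 2.17 × 10^-13 m

Since λ ∝ 1/√m at constant kinetic energy, the lighter particle has the longer wavelength.

The neutron has the longer de Broglie wavelength.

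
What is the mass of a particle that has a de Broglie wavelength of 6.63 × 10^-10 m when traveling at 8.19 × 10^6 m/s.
1.22 × 10^-31 kg

From the de Broglie relation λ = h/(mv), we solve for m:

m = h/(λv)
m = (6.626 × 10^-34 J·s) / (6.63 × 10^-10 m × 8.19 × 10^6 m/s)
m = 1.22 × 10^-31 kg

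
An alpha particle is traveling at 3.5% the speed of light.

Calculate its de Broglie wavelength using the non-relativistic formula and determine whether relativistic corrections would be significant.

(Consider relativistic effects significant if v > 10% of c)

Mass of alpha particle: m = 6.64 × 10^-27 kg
No, relativistic corrections are not needed.

Using the non-relativistic de Broglie formula λ = h/(mv):

v = 3.5% × c = 1.049 × 10^7 m/s

λ = h/(mv)
λ = (6.626 × 10^-34 J·s) / (6.64 × 10^-27 kg × 1.049 × 10^7 m/s)
λ = 9.51 × 10^-15 m

Since v = 3.5% of c < 10% of c, relativistic corrections are NOT significant and this non-relativistic result is a good approximation.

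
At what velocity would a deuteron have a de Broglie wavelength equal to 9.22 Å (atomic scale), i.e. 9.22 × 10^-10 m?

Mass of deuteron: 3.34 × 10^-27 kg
2.15 × 10^2 m/s

From λ = h/(mv), solve for v:

v = h/(mλ)
v = (6.626 × 10^-34 J·s) / (3.34 × 10^-27 kg × 9.22 × 10^-10 m)
v = 2.15 × 10^2 m/s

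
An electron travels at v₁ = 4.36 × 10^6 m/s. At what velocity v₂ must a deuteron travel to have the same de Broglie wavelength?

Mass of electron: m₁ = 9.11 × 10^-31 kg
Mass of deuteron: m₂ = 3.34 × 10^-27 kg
v₂ = 1.19 × 10^3 m/s

For equal de Broglie wavelengths: λ₁ = λ₂

h/(m₁v₁) = h/(m₂v₂)
m₁v₁ = m₂v₂
v₂ = v₁ · (m₁/m₂)

v₂ = 4.36 × 10^6 m/s × (9.11 × 10^-31 kg / 3.34 × 10^-27 kg)
v₂ = 1.19 × 10^3 m/s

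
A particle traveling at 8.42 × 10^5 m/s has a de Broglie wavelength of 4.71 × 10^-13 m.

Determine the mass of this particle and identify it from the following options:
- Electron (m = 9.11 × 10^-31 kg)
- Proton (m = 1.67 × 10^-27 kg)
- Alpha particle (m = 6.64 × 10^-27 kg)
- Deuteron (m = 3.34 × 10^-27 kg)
The particle is a proton.

From λ = h/(mv), solve for mass:

m = h/(λv)
m = (6.626 × 10^-34 J·s) / (4.71 × 10^-13 m × 8.42 × 10^5 m/s)
m = 1.67 × 10^-27 kg

Comparing with the listed masses, this is closest to a proton.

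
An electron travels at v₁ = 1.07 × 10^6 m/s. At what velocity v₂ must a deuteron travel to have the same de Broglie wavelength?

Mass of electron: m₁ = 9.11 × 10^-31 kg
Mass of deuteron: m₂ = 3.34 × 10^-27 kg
v₂ = 2.92 × 10^2 m/s

For equal de Broglie wavelengths: λ₁ = λ₂

h/(m₁v₁) = h/(m₂v₂)
m₁v₁ = m₂v₂
v₂ = v₁ · (m₁/m₂)

v₂ = 1.07 × 10^6 m/s × (9.11 × 10^-31 kg / 3.34 × 10^-27 kg)
v₂ = 2.92 × 10^2 m/s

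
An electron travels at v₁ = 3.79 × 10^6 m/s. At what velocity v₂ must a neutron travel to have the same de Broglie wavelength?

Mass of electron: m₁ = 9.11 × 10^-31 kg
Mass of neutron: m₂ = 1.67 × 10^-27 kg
v₂ = 2.07 × 10^3 m/s

For equal de Broglie wavelengths: λ₁ = λ₂

h/(m₁v₁) = h/(m₂v₂)
m₁v₁ = m₂v₂
v₂ = v₁ · (m₁/m₂)

v₂ = 3.79 × 10^6 m/s × (9.11 × 10^-31 kg / 1.67 × 10^-27 kg)
v₂ = 2.07 × 10^3 m/s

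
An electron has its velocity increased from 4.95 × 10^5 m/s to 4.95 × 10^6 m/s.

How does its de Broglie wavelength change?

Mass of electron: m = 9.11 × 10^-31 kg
The wavelength decreases by a factor of 10.

Using λ = h/(mv):

Initial wavelength: λ₁ = h/(mv₁) = 1.47 × 10^-9 m
Final wavelength: λ₂ = h/(mv₂) = 1.47 × 10^-10 m

Since λ ∝ 1/v, when velocity increases by a factor of 10, the wavelength decreases by a factor of 10.

λ₂/λ₁ = v₁/v₂ = 1/10

The wavelength decreases by a factor of 10.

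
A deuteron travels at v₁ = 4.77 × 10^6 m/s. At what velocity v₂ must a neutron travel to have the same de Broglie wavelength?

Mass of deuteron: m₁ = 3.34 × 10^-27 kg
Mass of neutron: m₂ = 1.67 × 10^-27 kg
v₂ = 9.54 × 10^6 m/s

For equal de Broglie wavelengths: λ₁ = λ₂

h/(m₁v₁) = h/(m₂v₂)
m₁v₁ = m₂v₂
v₂ = v₁ · (m₁/m₂)

v₂ = 4.77 × 10^6 m/s × (3.34 × 10^-27 kg / 1.67 × 10^-27 kg)
v₂ = 9.54 × 10^6 m/s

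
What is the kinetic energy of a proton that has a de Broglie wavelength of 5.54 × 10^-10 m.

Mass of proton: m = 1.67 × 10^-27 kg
4.28 × 10^-22 J (or 2.67 × 10^-3 eV)

From λ = h/√(2mKE), we solve for KE:

λ² = h²/(2mKE)
KE = h²/(2mλ²)
KE = (6.626 × 10^-34 J·s)² / (2 × 1.67 × 10^-27 kg × (5.54 × 10^-10 m)²)
KE = 4.28 × 10^-22 J
KE = 2.67 × 10^-3 eV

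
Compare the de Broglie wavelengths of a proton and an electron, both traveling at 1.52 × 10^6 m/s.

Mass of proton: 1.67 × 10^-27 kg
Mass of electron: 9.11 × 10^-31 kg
The electron has the longer wavelength.

Using λ = h/(mv), since both particles have the same velocity, the wavelength depends only on mass.

For proton: λ₁ = h/(m₁v) = 2.61 × 10^-13 m
For electron: λ₂ = h/(m₂v) = 4.79 × 10^-10 m

Since λ ∝ 1/m at constant velocity, the lighter particle has the longer wavelength.

The electron has the longer de Broglie wavelength.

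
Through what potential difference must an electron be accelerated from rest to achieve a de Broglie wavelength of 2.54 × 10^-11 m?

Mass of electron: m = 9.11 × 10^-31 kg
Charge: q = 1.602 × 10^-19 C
2.33 × 10^3 V

From λ = h/√(2mqV), we solve for V:

λ² = h²/(2mqV)
V = h²/(2mqλ²)
V = (6.626 × 10^-34 J·s)² / (2 × 9.11 × 10^-31 kg × 1.602 × 10^-19 C × (2.54 × 10^-11 m)²)
V = 2.33 × 10^3 V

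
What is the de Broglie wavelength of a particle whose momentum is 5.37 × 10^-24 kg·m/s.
1.23 × 10^-10 m

Using the de Broglie relation λ = h/p:

λ = h/p
λ = (6.626 × 10^-34 J·s) / (5.37 × 10^-24 kg·m/s)
λ = 1.23 × 10^-10 m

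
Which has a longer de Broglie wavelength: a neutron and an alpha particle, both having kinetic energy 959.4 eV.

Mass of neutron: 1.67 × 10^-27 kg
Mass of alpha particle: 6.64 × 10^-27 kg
The neutron has the longer wavelength.

Using λ = h/√(2mKE):

For neutron: λ₁ = h/√(2m₁KE) = 9.25 × 10^-13 m
For alpha particle: λ₂ = h/√(2m₂KE) = 4.64 × 10^-13 m

Since λ ∝ 1/√m at constant kinetic energy, the lighter particle has the longer wavelength.

The neutron has the longer de Broglie wavelength.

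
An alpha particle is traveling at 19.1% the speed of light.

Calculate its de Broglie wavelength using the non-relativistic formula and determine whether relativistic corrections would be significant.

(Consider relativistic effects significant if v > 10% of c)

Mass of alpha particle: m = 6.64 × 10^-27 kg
Yes, relativistic corrections are needed.

Using the non-relativistic de Broglie formula λ = h/(mv):

v = 19.1% × c = 5.726 × 10^7 m/s

λ = h/(mv)
λ = (6.626 × 10^-34 J·s) / (6.64 × 10^-27 kg × 5.726 × 10^7 m/s)
λ = 1.74 × 10^-15 m

Since v = 19.1% of c > 10% of c, relativistic corrections ARE significant and the actual wavelength would differ from this non-relativistic estimate.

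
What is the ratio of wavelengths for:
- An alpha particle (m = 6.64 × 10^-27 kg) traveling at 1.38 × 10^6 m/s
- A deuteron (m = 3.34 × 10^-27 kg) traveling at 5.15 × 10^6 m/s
λ₁/λ₂ = 1.88

Using λ = h/(mv):

λ₁ = h/(m₁v₁) = 7.23 × 10^-14 m
λ₂ = h/(m₂v₂) = 3.85 × 10^-14 m

Ratio λ₁/λ₂ = (m₂v₂)/(m₁v₁)
         = (3.34 × 10^-27 kg × 5.15 × 10^6 m/s) / (6.64 × 10^-27 kg × 1.38 × 10^6 m/s)
         = 1.88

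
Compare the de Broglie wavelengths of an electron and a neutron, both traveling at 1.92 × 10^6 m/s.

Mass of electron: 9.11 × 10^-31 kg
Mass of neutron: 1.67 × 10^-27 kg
The electron has the longer wavelength.

Using λ = h/(mv), since both particles have the same velocity, the wavelength depends only on mass.

For electron: λ₁ = h/(m₁v) = 3.79 × 10^-10 m
For neutron: λ₂ = h/(m₂v) = 2.07 × 10^-13 m

Since λ ∝ 1/m at constant velocity, the lighter particle has the longer wavelength.

The electron has the longer de Broglie wavelength.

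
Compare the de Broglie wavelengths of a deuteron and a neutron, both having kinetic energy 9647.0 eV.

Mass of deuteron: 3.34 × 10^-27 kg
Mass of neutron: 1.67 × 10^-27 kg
The neutron has the longer wavelength.

Using λ = h/√(2mKE):

For deuteron: λ₁ = h/√(2m₁KE) = 2.06 × 10^-13 m
For neutron: λ₂ = h/√(2m₂KE) = 2.92 × 10^-13 m

Since λ ∝ 1/√m at constant kinetic energy, the lighter particle has the longer wavelength.

The neutron has the longer de Broglie wavelength.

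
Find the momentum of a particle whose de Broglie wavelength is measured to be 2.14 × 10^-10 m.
3.10 × 10^-24 kg·m/s

From the de Broglie relation λ = h/p, we solve for p:

p = h/λ
p = (6.626 × 10^-34 J·s) / (2.14 × 10^-10 m)
p = 3.10 × 10^-24 kg·m/s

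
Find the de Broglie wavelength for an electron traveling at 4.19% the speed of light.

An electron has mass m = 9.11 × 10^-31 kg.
5.79 × 10^-11 m

Using the de Broglie relation λ = h/(mv):

v = 4.19% × c = 1.256 × 10^7 m/s

λ = h/(mv)
λ = (6.626 × 10^-34 J·s) / (9.11 × 10^-31 kg × 1.256 × 10^7 m/s)
λ = 5.79 × 10^-11 m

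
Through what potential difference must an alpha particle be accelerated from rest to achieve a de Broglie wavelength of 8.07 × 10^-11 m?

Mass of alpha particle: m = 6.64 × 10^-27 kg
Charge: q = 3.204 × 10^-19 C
1.58 × 10^-2 V

From λ = h/√(2mqV), we solve for V:

λ² = h²/(2mqV)
V = h²/(2mqλ²)
V = (6.626 × 10^-34 J·s)² / (2 × 6.64 × 10^-27 kg × 3.204 × 10^-19 C × (8.07 × 10^-11 m)²)
V = 1.58 × 10^-2 V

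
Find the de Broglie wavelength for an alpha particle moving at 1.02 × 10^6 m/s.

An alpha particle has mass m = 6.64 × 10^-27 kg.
9.78 × 10^-14 m

Using the de Broglie relation λ = h/(mv):

λ = h/(mv)
λ = (6.626 × 10^-34 J·s) / (6.64 × 10^-27 kg × 1.02 × 10^6 m/s)
λ = 9.78 × 10^-14 m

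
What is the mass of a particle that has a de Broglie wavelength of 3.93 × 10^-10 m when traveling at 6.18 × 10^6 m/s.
2.73 × 10^-31 kg

From the de Broglie relation λ = h/(mv), we solve for m:

m = h/(λv)
m = (6.626 × 10^-34 J·s) / (3.93 × 10^-10 m × 6.18 × 10^6 m/s)
m = 2.73 × 10^-31 kg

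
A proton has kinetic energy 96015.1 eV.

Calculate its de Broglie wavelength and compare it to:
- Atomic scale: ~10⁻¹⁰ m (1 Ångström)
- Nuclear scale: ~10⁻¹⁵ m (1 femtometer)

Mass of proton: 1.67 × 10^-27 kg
λ = 9.24 × 10^-14 m, which is between nuclear and atomic scales.

Using λ = h/√(2mKE):

KE = 96015.1 eV = 1.538 × 10^-14 J

λ = h/√(2mKE)
λ = (6.626 × 10^-34 J·s) / √(2 × 1.67 × 10^-27 kg × 1.538 × 10^-14 J)
λ = 9.24 × 10^-14 m

Comparison:
- Atomic scale (10⁻¹⁰ m): λ is 0.00092× this size
- Nuclear scale (10⁻¹⁵ m): λ is 92× this size

The wavelength is between nuclear and atomic scales.

This wavelength is appropriate for probing atomic structure but too large for nuclear physics experiments.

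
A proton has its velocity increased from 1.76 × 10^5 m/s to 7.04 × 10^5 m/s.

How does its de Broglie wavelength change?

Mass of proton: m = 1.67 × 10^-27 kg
The wavelength decreases by a factor of 4.

Using λ = h/(mv):

Initial wavelength: λ₁ = h/(mv₁) = 2.25 × 10^-12 m
Final wavelength: λ₂ = h/(mv₂) = 5.64 × 10^-13 m

Since λ ∝ 1/v, when velocity increases by a factor of 4, the wavelength decreases by a factor of 4.

λ₂/λ₁ = v₁/v₂ = 1/4

The wavelength decreases by a factor of 4.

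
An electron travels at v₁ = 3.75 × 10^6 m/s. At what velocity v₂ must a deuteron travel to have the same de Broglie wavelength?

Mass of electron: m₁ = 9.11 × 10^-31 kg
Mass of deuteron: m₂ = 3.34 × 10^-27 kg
v₂ = 1.02 × 10^3 m/s

For equal de Broglie wavelengths: λ₁ = λ₂

h/(m₁v₁) = h/(m₂v₂)
m₁v₁ = m₂v₂
v₂ = v₁ · (m₁/m₂)

v₂ = 3.75 × 10^6 m/s × (9.11 × 10^-31 kg / 3.34 × 10^-27 kg)
v₂ = 1.02 × 10^3 m/s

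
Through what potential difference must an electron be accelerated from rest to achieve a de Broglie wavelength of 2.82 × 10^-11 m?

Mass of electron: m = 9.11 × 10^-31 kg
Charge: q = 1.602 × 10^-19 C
1.89 × 10^3 V

From λ = h/√(2mqV), we solve for V:

λ² = h²/(2mqV)
V = h²/(2mqλ²)
V = (6.626 × 10^-34 J·s)² / (2 × 9.11 × 10^-31 kg × 1.602 × 10^-19 C × (2.82 × 10^-11 m)²)
V = 1.89 × 10^3 V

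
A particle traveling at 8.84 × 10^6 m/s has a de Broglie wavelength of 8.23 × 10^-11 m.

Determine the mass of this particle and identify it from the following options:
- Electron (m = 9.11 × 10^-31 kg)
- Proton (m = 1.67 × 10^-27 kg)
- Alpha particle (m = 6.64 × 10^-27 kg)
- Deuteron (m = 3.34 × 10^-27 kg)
The particle is an electron.

From λ = h/(mv), solve for mass:

m = h/(λv)
m = (6.626 × 10^-34 J·s) / (8.23 × 10^-11 m × 8.84 × 10^6 m/s)
m = 9.11 × 10^-31 kg

Comparing with the listed masses, this is closest to an electron.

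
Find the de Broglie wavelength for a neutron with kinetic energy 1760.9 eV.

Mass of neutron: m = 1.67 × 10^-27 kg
6.83 × 10^-13 m

Using λ = h/√(2mKE):

First convert KE to Joules: KE = 1760.9 eV = 2.821 × 10^-16 J

λ = h/√(2mKE)
λ = (6.626 × 10^-34 J·s) / √(2 × 1.67 × 10^-27 kg × 2.821 × 10^-16 J)
λ = 6.83 × 10^-13 m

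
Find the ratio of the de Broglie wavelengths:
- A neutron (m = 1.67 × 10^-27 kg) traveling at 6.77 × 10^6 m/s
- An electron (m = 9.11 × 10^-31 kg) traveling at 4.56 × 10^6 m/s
λ₁/λ₂ = 3.67 × 10^-4

Using λ = h/(mv):

λ₁ = h/(m₁v₁) = 5.86 × 10^-14 m
λ₂ = h/(m₂v₂) = 1.60 × 10^-10 m

Ratio λ₁/λ₂ = (m₂v₂)/(m₁v₁)
         = (9.11 × 10^-31 kg × 4.56 × 10^6 m/s) / (1.67 × 10^-27 kg × 6.77 × 10^6 m/s)
         = 3.67 × 10^-4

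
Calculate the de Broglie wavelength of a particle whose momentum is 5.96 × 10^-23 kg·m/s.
1.11 × 10^-11 m

Using the de Broglie relation λ = h/p:

λ = h/p
λ = (6.626 × 10^-34 J·s) / (5.96 × 10^-23 kg·m/s)
λ = 1.11 × 10^-11 m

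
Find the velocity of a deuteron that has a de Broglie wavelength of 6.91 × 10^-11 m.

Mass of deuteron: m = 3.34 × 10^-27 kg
2.87 × 10^3 m/s

From the de Broglie relation λ = h/(mv), we solve for v:

v = h/(mλ)
v = (6.626 × 10^-34 J·s) / (3.34 × 10^-27 kg × 6.91 × 10^-11 m)
v = 2.87 × 10^3 m/s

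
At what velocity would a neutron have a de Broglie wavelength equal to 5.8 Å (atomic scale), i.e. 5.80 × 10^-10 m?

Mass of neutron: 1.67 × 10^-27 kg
6.84 × 10^2 m/s

From λ = h/(mv), solve for v:

v = h/(mλ)
v = (6.626 × 10^-34 J·s) / (1.67 × 10^-27 kg × 5.80 × 10^-10 m)
v = 6.84 × 10^2 m/s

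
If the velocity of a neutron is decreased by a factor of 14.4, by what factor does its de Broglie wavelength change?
The wavelength increases by a factor of 14.4.

From λ = h/(mv), the wavelength is inversely proportional to velocity:

λ ∝ 1/v

If v → v/14.4, then λ → 14.4λ

When velocity is decreased by a factor of 14.4, the wavelength increases by a factor of 14.4.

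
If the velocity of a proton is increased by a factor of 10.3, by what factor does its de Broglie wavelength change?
The wavelength decreases by a factor of 10.3.

From λ = h/(mv), the wavelength is inversely proportional to velocity:

λ ∝ 1/v

If v → 10.3v, then λ → λ/10.3

When velocity is increased by a factor of 10.3, the wavelength decreases by a factor of 10.3.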